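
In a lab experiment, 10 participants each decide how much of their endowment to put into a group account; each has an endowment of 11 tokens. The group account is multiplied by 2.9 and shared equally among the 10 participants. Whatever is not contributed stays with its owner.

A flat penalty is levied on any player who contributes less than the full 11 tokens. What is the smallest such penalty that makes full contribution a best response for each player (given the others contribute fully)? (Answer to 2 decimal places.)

Given the others contribute fully, the best deviation is to contribute 0 (any partial contribution still incurs the fine and gives up units whose private return 0.2900 is below 1).
Deviating from 11 to 0 saves 11 tokens but forfeits the deviator's share of the drop in the group account: 2.9/10 × 11 = 3.19.
So the deviation gain is 11 − 3.19 = 7.81, and the fine must be at least 7.81 tokens to wipe it out.

7.81 tokens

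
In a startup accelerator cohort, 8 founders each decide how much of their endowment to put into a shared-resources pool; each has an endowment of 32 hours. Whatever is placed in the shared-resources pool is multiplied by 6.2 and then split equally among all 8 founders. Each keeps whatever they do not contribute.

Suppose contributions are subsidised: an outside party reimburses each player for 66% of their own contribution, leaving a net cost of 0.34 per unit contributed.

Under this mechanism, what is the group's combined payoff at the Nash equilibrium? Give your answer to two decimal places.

The effective private return per unit is now (6.2/8) / 0.34 = 2.2794 > 1, so every player's dominant strategy flips to full contribution.
At the Nash equilibrium everyone contributes 32. Group total payoff = 8 × (32 × 0.66 + 6.2 × 32) = 1756.16.

1756.16 hours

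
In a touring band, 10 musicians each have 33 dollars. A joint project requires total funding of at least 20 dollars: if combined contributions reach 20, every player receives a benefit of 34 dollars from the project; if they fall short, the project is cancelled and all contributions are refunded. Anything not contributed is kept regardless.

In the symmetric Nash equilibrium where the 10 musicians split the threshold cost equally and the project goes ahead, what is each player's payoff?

65 dollars

Equal share of the threshold: 20/10 = 2.
At this profile no one gains by cutting their contribution: any cut drops the total below 20, the project is cancelled, contributions are refunded, and the deviator ends with 33, which is less than 33 − 2 + 34 = 65. Contributing more than 2 just wastes the excess. So contributing exactly 2 is a best response.
Each player's payoff: 33 − 2 + 34 = 65.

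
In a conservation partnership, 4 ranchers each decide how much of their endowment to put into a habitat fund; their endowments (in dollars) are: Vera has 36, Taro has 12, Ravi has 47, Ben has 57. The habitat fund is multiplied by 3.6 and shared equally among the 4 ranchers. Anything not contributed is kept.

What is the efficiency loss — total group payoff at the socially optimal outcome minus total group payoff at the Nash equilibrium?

The private return per contributed unit is 3.6/4 = 0.9000 < 1 for every player regardless of endowment, so the Nash equilibrium is zero contribution and the group total is Σ E_j = 36 + 12 + 47 + 57 = 152.
Each contributed unit returns 3.600 to the group, so the social optimum is full contribution by everyone: group total = 3.600 × 152 = 547.20.
Efficiency loss = (3.600 − 1) × 152 = 395.20.

395.20 dollars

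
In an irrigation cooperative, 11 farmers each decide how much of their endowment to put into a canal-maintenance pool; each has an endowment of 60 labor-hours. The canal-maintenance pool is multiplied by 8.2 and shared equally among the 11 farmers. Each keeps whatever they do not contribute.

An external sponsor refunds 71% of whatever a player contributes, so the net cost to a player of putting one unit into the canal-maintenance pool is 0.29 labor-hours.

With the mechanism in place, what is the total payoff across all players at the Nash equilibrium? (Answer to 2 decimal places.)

With the mechanism, a contributed unit returns (8.2/11) / 0.29 = 2.5705 per unit of net cost to the contributor — now above 1 — so contributing fully is weakly dominant for every player.
So the Nash equilibrium is full contribution by all 11; the group earns 11 × (60 × 0.71 + 8.2 × 60) = 5880.60.

5880.60 labor-hours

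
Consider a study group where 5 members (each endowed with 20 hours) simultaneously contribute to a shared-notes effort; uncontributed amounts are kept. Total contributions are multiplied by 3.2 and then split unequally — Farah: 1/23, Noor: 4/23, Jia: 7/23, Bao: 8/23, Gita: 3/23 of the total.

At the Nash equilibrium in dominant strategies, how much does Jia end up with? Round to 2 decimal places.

For player j, contributing a unit is worthwhile iff 3.2 × (j's share) ≥ 1, i.e. iff j's share is at least 0.3125.
Bao alone (share 8/23) is above the threshold, contributing 20; the remaining 4 contribute 0. Total contributed: 20.
Jia keeps 20 and receives 3.2 × 20 × 7/23 = 19.48 from the shared-notes effort, for a payoff of 39.48.

39.48 hours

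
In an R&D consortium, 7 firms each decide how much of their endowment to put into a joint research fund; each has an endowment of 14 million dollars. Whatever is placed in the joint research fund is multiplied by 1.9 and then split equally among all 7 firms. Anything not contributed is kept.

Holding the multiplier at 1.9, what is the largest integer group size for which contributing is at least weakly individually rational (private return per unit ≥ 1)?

1

Private return per unit is 1.9/(group size), which is ≥ 1 whenever the group size is ≤ 1.9.
The largest such integer is 1.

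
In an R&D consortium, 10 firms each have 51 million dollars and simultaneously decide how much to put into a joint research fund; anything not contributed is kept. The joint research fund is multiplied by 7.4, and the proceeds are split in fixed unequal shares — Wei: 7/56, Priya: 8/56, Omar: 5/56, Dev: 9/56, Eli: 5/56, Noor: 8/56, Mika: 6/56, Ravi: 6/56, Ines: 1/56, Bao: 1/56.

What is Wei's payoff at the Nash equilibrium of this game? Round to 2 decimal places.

192.53 million dollars

A player with share s gets back 7.4·s per unit contributed, so full contribution is dominant for anyone with s > 1/7.4 = 0.1351 and zero contribution is dominant for anyone below.
The shares above 0.1351 belong to Priya, Dev and Noor, contributing 51 each; the remaining 7 contribute 0. Total contributed: 153.
Wei keeps 51 and receives 7.4 × 153 × 7/56 = 141.53 from the joint research fund, for a payoff of 192.53.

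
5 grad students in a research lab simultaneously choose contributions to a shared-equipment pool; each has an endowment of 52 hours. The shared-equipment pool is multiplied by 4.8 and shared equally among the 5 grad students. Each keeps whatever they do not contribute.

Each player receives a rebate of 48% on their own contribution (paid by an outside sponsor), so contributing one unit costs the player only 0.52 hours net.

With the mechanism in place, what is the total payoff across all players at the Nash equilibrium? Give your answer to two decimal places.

With the mechanism, a contributed unit returns (4.8/5) / 0.52 = 1.8462 per unit of net cost to the contributor — now above 1 — so contributing fully is weakly dominant for every player.
So the Nash equilibrium is full contribution by all 5; the group earns 5 × (52 × 0.48 + 4.8 × 52) = 1372.80.

1372.80 hours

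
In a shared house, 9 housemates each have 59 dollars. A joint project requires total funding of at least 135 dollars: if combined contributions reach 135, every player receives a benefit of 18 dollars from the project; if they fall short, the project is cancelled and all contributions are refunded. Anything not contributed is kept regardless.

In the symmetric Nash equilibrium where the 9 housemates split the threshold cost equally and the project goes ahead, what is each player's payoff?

62 dollars

Equal share of the threshold: 135/9 = 15.
At this profile no one gains by cutting their contribution: any cut drops the total below 135, the project is cancelled, contributions are refunded, and the deviator ends with 59, which is less than 59 − 15 + 18 = 62. Contributing more than 15 just wastes the excess. So contributing exactly 15 is a best response.
Each player's payoff: 59 − 15 + 18 = 62.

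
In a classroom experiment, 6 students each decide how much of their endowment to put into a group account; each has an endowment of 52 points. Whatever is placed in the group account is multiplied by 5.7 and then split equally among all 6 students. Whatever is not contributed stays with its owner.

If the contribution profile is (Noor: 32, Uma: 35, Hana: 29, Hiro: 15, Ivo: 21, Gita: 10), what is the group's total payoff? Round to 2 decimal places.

Total contributed: 32 + 35 + 29 + 15 + 21 + 10 = 142; total kept: 6 × 52 − 142 = 170.
The group account pays out 5.7 × 142 = 809.40 in aggregate.
Group total = 170 + 809.40 = 979.40.

979.40 points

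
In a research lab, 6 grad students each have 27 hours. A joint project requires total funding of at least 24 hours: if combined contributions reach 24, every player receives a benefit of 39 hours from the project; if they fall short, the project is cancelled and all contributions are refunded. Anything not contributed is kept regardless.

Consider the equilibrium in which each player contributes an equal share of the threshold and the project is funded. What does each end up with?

62 hours

Equal share of the threshold: 24/6 = 4.
At this profile no one gains by cutting their contribution: any cut drops the total below 24, the project is cancelled, contributions are refunded, and the deviator ends with 27, which is less than 27 − 4 + 39 = 62. Contributing more than 4 just wastes the excess. So contributing exactly 4 is a best response.
Each player's payoff: 27 − 4 + 39 = 62.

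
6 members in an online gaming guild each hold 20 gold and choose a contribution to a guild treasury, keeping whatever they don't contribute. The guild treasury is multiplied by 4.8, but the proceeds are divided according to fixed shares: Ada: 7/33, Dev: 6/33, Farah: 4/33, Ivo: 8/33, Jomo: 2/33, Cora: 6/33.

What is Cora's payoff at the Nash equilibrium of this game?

54.91 gold

A player with share s gets back 4.8·s per unit contributed, so full contribution is dominant for anyone with s > 1/4.8 = 0.2083 and zero contribution is dominant for anyone below.
Ada and Ivo clear that bar, contributing 20 each; the remaining 4 contribute 0. Total contributed: 40.
Cora keeps 20 and receives 4.8 × 40 × 6/33 = 34.91 from the guild treasury, for a payoff of 54.91.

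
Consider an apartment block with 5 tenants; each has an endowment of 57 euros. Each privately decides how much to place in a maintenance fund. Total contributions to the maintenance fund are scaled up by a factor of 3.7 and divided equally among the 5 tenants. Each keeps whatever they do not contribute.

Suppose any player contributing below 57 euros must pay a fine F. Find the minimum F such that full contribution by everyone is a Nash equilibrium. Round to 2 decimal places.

14.82 euros

Given the others contribute fully, the best deviation is to contribute 0 (any partial contribution still incurs the fine and gives up units whose private return 0.7400 is below 1).
Deviating from 57 to 0 saves 57 euros but forfeits the deviator's share of the drop in the maintenance fund: 3.7/5 × 57 = 42.18.
So the deviation gain is 57 − 42.18 = 14.82, and the fine must be at least 14.82 euros to wipe it out.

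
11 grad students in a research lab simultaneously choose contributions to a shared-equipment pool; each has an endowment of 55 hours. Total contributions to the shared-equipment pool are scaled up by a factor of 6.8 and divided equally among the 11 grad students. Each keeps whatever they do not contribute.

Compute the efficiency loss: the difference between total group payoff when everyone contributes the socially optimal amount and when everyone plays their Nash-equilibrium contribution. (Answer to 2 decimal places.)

Each contributed unit returns 6.8/11 = 0.6182 to its contributor — below 1 — so contributing 0 is dominant for every player. At the Nash equilibrium everyone keeps their 55, and the group total is 11 × 55 = 605.
Each contributed unit returns 6.800 to the group as a whole (0.6182 to each of 11 players), which exceeds 1, so the social optimum is full contribution: group total = 6.800 × 605 = 4114.00.
Efficiency loss = 4114.00 − 605 = 3509.00.

3509.00 hours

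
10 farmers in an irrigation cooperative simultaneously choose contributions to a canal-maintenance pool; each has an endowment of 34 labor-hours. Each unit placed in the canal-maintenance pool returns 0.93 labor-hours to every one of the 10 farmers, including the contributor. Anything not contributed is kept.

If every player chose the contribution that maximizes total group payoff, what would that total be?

3162.00 labor-hours

Each contributed unit returns 9.300 to the group as a whole (0.93 to each of 10 players), which exceeds 1, so the social optimum is full contribution: group total = 9.300 × 340 = 3162.00.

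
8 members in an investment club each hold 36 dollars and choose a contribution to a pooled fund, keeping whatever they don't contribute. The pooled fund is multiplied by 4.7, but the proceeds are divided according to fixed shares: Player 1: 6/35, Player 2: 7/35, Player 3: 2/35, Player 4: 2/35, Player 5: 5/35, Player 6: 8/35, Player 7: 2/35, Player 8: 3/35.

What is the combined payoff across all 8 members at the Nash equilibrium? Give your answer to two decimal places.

For player j, contributing a unit is worthwhile iff 4.7 × (j's share) ≥ 1, i.e. iff j's share is at least 0.2128.
The only share above 0.2128 is Player 6's 8/35, contributing 36; the remaining 7 contribute 0. Total contributed: 36.
The pooled fund pays out 4.7 × 36 = 169.20 in total (split across the unequal shares, but the aggregate is all that matters for the group sum).
The 7 free-riders keep 36 each, adding 252. Group total = 252 + 169.20 = 421.20.

421.20 dollars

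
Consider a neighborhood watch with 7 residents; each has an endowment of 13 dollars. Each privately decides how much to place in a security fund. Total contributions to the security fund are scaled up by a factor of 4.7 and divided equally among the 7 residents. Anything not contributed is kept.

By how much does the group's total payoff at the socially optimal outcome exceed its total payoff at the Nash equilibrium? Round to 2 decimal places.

Each contributed unit returns 4.7/7 = 0.6714 to its contributor — below 1 — so contributing 0 is dominant for every player. At the Nash equilibrium everyone keeps their 13, and the group total is 7 × 13 = 91.
Each contributed unit returns 4.700 to the group as a whole (0.6714 to each of 7 players), which exceeds 1, so the social optimum is full contribution: group total = 4.700 × 91 = 427.70.
Efficiency loss = 427.70 − 91 = 336.70.

336.70 dollars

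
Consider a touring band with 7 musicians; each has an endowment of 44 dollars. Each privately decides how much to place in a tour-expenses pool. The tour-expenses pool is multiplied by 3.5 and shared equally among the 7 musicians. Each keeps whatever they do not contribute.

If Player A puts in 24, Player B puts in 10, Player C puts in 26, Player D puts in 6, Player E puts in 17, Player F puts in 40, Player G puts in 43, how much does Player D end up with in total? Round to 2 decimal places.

121.00 dollars

Total contributed: 24 + 10 + 26 + 6 + 17 + 40 + 43 = 166.
Each receives 3.5 × 166 / 7 = 83.00 from the tour-expenses pool.
Player D keeps 44 − 6 = 38, so Player D's payoff is 38 + 83.00 = 121.00.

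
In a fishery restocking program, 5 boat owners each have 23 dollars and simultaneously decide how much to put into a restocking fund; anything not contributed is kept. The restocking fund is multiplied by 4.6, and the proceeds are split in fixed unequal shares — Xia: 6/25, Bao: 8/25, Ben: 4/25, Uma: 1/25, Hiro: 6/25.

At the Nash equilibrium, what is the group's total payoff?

Each unit j contributes comes back to j as 4.6 × (j's share), so j prefers to contribute only if that share exceeds 1/4.6 = 0.2174; otherwise keeping the unit dominates.
The shares above 0.2174 belong to Xia, Bao and Hiro, contributing 23 each; the remaining 2 contribute 0. Total contributed: 69.
The restocking fund pays out 4.6 × 69 = 317.40 in total (split across the unequal shares, but the aggregate is all that matters for the group sum).
The 2 free-riders keep 23 each, adding 46. Group total = 46 + 317.40 = 363.40.

363.40 dollars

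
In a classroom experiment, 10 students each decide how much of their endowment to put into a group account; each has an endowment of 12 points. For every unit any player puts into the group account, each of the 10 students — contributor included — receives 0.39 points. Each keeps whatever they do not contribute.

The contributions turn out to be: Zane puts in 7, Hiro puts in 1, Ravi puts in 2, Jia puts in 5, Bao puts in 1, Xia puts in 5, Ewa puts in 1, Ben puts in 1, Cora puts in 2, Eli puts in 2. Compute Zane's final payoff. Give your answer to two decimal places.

Total contributed: 7 + 1 + 2 + 5 + 1 + 5 + 1 + 1 + 2 + 2 = 27.
Each receives 0.39 × 27 = 10.53 from the group account.
Zane keeps 12 − 7 = 5, so Zane's payoff is 5 + 10.53 = 15.53.

15.53 points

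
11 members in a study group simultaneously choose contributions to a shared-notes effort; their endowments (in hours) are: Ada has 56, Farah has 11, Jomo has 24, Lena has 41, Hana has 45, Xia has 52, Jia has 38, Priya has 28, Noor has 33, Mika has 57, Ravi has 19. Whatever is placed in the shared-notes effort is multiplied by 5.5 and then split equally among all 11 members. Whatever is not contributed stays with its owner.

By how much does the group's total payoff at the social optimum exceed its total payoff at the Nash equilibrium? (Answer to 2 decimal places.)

1818.00 hours

The private return per contributed unit is 5.5/11 = 0.5000 < 1 for every player regardless of endowment, so the Nash equilibrium is zero contribution and the group total is Σ E_j = 56 + 11 + 24 + 41 + 45 + 52 + 38 + 28 + 33 + 57 + 19 = 404.
Each contributed unit returns 5.500 to the group, so the social optimum is full contribution by everyone: group total = 5.500 × 404 = 2222.00.
Efficiency loss = (5.500 − 1) × 404 = 1818.00.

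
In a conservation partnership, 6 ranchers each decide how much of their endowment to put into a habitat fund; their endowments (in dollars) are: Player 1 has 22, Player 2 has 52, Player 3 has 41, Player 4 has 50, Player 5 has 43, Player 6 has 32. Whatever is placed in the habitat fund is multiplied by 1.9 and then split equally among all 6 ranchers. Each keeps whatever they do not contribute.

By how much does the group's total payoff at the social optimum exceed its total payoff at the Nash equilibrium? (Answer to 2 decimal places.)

216.00 dollars

The private return per contributed unit is 1.9/6 = 0.3167 < 1 for every player regardless of endowment, so the Nash equilibrium is zero contribution and the group total is Σ E_j = 22 + 52 + 41 + 50 + 43 + 32 = 240.
Each contributed unit returns 1.900 to the group, so the social optimum is full contribution by everyone: group total = 1.900 × 240 = 456.00.
Efficiency loss = (1.900 − 1) × 240 = 216.00.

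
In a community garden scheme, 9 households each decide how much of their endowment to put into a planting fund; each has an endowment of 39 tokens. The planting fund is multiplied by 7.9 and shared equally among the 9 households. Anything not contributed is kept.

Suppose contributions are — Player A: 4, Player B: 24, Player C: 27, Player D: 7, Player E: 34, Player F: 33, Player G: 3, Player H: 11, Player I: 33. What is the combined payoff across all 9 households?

Total contributed: 4 + 24 + 27 + 7 + 34 + 33 + 3 + 11 + 33 = 176; total kept: 9 × 39 − 176 = 175.
The planting fund pays out 7.9 × 176 = 1390.40 in aggregate.
Group total = 175 + 1390.40 = 1565.40.

1565.40 tokens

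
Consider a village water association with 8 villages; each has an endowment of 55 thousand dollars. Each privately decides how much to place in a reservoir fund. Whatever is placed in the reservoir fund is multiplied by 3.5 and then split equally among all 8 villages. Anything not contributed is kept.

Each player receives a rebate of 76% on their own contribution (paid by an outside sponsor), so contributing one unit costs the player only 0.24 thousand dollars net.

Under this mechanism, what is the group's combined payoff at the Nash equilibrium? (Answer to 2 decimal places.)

Under the mechanism each unit contributed yields (3.5/8) / 0.24 = 1.8229 back to its contributor per unit of net cost, which exceeds 1, making full contribution the dominant choice for everyone.
At the Nash equilibrium everyone contributes 55. Group total payoff = 8 × (55 × 0.76 + 3.5 × 55) = 1874.40.

1874.40 thousand dollars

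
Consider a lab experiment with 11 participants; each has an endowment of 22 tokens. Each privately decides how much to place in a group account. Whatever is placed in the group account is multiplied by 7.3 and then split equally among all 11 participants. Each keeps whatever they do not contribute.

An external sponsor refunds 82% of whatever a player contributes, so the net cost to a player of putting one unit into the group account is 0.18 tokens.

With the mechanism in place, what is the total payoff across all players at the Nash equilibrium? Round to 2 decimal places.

Under the mechanism each unit contributed yields (7.3/11) / 0.18 = 3.6869 back to its contributor per unit of net cost, which exceeds 1, making full contribution the dominant choice for everyone.
At the Nash equilibrium everyone contributes 22. Group total payoff = 11 × (22 × 0.82 + 7.3 × 22) = 1965.04.

1965.04 tokens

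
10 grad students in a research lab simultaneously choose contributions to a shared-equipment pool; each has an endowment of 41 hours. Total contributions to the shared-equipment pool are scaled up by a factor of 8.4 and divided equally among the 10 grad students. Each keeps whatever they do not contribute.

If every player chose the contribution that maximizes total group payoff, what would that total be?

Each contributed unit returns 8.400 to the group as a whole (0.8400 to each of 10 players), which exceeds 1, so the social optimum is full contribution: group total = 8.400 × 410 = 3444.00.

3444.00 hours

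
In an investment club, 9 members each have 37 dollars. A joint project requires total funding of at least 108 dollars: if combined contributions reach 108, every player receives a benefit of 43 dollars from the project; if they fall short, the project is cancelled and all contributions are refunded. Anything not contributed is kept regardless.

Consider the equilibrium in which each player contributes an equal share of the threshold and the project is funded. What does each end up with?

68 dollars

Equal share of the threshold: 108/9 = 12.
At this profile no one gains by cutting their contribution: any cut drops the total below 108, the project is cancelled, contributions are refunded, and the deviator ends with 37, which is less than 37 − 12 + 43 = 68. Contributing more than 12 just wastes the excess. So contributing exactly 12 is a best response.
Each player's payoff: 37 − 12 + 43 = 68.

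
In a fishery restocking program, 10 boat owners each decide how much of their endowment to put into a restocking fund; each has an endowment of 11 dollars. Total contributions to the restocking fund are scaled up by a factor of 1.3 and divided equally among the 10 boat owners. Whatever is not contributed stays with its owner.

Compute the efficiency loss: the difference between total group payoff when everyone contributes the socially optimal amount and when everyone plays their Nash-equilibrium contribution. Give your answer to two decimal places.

33.00 dollars

Each contributed unit returns 1.3/10 = 0.1300 to its contributor — below 1 — so contributing 0 is dominant for every player. At the Nash equilibrium everyone keeps their 11, and the group total is 10 × 11 = 110.
Each contributed unit returns 1.300 to the group as a whole (0.1300 to each of 10 players), which exceeds 1, so the social optimum is full contribution: group total = 1.300 × 110 = 143.00.
Efficiency loss = 143.00 − 110 = 33.00.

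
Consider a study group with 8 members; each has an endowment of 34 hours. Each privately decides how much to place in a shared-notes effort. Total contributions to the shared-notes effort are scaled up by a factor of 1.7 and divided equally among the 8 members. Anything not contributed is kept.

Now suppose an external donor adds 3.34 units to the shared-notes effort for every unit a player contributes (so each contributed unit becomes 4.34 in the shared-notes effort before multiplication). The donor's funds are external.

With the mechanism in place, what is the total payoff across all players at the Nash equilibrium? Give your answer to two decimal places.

With the mechanism, a contributed unit returns 1.7 × 4.34 / 8 = 0.9223 per unit of net cost — still below 1 — so contributing 0 remains dominant for every player.
At the Nash equilibrium no one contributes; group total payoff = 8 × 34 = 272.

272.00 hours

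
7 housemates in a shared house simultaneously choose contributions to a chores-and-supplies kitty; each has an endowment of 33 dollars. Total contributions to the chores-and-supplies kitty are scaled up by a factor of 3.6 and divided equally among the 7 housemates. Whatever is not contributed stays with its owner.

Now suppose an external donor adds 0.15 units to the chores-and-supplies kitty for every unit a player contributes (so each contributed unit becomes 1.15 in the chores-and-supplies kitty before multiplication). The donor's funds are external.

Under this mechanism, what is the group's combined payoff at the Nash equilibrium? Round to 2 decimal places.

Even with the mechanism, each unit contributed returns only 3.6 × 1.15 / 7 = 0.5914 per unit of net cost, so contributing nothing is still dominant.
At the Nash equilibrium no one contributes; group total payoff = 7 × 33 = 231.

231.00 dollars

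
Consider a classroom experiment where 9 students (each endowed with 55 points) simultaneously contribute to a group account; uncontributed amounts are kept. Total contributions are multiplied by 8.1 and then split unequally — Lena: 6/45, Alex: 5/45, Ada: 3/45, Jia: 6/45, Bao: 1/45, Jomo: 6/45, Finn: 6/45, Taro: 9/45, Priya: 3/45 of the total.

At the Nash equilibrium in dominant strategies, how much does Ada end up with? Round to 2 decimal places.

For player j, contributing a unit is worthwhile iff 8.1 × (j's share) ≥ 1, i.e. iff j's share is at least 0.1235.
Lena, Jia, Jomo, Finn and Taro are above the threshold, contributing 55 each; the remaining 4 contribute 0. Total contributed: 275.
Ada keeps 55 and receives 8.1 × 275 × 3/45 = 148.50 from the group account, for a payoff of 203.50.

203.50 points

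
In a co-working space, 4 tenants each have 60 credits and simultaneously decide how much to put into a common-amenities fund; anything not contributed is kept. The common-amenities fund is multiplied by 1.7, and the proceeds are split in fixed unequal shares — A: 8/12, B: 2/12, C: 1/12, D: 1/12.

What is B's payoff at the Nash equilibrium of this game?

Player j's private return per contributed unit is 1.7 × (j's share). Contributing is weakly dominant for j when that share is at least 1/1.7 = 0.5882, and contributing 0 is dominant otherwise.
The only share above 0.5882 is A's 8/12, contributing 60; the remaining 3 contribute 0. Total contributed: 60.
B keeps 60 and receives 1.7 × 60 × 2/12 = 17.00 from the common-amenities fund, for a payoff of 77.00.

77.00 credits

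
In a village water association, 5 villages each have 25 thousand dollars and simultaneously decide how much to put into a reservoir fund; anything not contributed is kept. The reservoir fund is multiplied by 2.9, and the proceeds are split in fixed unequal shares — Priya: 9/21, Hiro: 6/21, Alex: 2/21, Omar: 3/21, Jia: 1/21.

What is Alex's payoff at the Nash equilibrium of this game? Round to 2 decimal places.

Each unit j contributes comes back to j as 2.9 × (j's share), so j prefers to contribute only if that share exceeds 1/2.9 = 0.3448; otherwise keeping the unit dominates.
The only share above 0.3448 is Priya's 9/21, contributing 25; the remaining 4 contribute 0. Total contributed: 25.
Alex keeps 25 and receives 2.9 × 25 × 2/21 = 6.90 from the reservoir fund, for a payoff of 31.90.

31.90 thousand dollars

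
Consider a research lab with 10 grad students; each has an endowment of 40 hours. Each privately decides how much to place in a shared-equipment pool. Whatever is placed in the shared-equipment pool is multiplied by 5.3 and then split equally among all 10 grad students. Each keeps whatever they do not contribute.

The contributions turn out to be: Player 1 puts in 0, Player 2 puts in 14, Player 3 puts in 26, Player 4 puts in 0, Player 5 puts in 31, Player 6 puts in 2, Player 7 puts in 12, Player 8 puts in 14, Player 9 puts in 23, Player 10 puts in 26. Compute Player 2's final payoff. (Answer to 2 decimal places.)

104.44 hours

Total contributed: 0 + 14 + 26 + 0 + 31 + 2 + 12 + 14 + 23 + 26 = 148.
Each receives 5.3 × 148 / 10 = 78.44 from the shared-equipment pool.
Player 2 keeps 40 − 14 = 26, so Player 2's payoff is 26 + 78.44 = 104.44.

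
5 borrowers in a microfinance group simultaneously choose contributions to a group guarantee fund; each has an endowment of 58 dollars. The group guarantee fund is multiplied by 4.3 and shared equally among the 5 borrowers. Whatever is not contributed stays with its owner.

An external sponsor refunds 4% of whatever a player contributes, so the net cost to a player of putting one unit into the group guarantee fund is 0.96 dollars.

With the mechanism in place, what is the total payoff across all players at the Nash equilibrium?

Even with the mechanism, each unit contributed returns only (4.3/5) / 0.96 = 0.8958 per unit of net cost, so contributing nothing is still dominant.
At the Nash equilibrium no one contributes; group total payoff = 5 × 58 = 290.

290.00 dollars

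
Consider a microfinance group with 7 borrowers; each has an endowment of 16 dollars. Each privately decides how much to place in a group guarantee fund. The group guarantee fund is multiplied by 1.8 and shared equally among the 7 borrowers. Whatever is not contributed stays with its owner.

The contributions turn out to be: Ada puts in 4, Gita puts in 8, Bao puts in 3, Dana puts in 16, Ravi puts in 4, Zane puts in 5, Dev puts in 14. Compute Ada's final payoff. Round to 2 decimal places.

Total contributed: 4 + 8 + 3 + 16 + 4 + 5 + 14 = 54.
Each receives 1.8 × 54 / 7 = 13.89 from the group guarantee fund.
Ada keeps 16 − 4 = 12, so Ada's payoff is 12 + 13.89 = 25.89.

25.89 dollars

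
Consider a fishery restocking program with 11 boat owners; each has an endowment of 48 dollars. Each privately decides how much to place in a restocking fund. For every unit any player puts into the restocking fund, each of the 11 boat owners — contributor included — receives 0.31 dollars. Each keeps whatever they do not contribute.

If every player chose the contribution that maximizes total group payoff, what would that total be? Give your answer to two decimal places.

1800.48 dollars

Each contributed unit returns 3.410 to the group as a whole (0.31 to each of 11 players), which exceeds 1, so the social optimum is full contribution: group total = 3.410 × 528 = 1800.48.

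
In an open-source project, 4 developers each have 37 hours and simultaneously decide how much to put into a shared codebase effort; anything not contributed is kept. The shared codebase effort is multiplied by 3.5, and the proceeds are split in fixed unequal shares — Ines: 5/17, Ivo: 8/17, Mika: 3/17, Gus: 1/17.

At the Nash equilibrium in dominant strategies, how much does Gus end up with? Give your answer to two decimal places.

52.24 hours

Each unit j contributes comes back to j as 3.5 × (j's share), so j prefers to contribute only if that share exceeds 1/3.5 = 0.2857; otherwise keeping the unit dominates.
Ines and Ivo are above the threshold, contributing 37 each; the remaining 2 contribute 0. Total contributed: 74.
Gus keeps 37 and receives 3.5 × 74 × 1/17 = 15.24 from the shared codebase effort, for a payoff of 52.24.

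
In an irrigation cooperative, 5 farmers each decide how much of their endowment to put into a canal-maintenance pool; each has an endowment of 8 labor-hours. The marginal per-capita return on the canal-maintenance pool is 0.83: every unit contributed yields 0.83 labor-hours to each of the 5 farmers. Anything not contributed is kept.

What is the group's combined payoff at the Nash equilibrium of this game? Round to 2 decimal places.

40.00 labor-hours

The private return per contributed unit is 0.83 < 1, so contributing 0 is dominant for every player. At the Nash equilibrium everyone keeps their 8, and the group total is 5 × 8 = 40.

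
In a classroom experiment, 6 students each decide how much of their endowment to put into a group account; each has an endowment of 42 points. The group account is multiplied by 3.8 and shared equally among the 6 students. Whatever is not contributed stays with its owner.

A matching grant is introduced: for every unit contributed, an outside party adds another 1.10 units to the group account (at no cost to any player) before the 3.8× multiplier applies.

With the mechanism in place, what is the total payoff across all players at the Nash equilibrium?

2010.96 points

With the mechanism, a contributed unit returns 3.8 × 2.10 / 6 = 1.3300 per unit of net cost to the contributor — now above 1 — so contributing fully is weakly dominant for every player.
So the Nash equilibrium is full contribution by all 6; the group earns 3.8 × 2.10 × 252 = 2010.96.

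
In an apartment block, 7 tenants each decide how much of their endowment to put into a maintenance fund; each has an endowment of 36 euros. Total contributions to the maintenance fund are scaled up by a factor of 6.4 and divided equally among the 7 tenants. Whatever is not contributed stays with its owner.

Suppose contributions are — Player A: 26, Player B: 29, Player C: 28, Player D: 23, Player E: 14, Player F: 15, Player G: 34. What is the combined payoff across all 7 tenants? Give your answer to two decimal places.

1164.60 euros

Total contributed: 26 + 29 + 28 + 23 + 14 + 15 + 34 = 169; total kept: 7 × 36 − 169 = 83.
The maintenance fund pays out 6.4 × 169 = 1081.60 in aggregate.
Group total = 83 + 1081.60 = 1164.60.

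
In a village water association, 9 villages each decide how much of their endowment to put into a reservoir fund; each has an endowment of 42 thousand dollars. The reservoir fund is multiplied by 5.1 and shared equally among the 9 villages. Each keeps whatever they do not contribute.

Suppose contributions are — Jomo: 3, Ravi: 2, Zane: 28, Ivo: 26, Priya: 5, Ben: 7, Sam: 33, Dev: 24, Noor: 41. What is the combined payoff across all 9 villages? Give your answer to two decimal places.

1070.90 thousand dollars

Total contributed: 3 + 2 + 28 + 26 + 5 + 7 + 33 + 24 + 41 = 169; total kept: 9 × 42 − 169 = 209.
The reservoir fund pays out 5.1 × 169 = 861.90 in aggregate.
Group total = 209 + 861.90 = 1070.90.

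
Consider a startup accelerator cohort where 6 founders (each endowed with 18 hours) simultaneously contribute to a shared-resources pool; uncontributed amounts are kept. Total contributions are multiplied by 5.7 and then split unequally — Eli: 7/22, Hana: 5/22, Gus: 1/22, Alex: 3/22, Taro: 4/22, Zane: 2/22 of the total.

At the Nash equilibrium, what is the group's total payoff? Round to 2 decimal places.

361.80 hours

For player j, contributing a unit is worthwhile iff 5.7 × (j's share) ≥ 1, i.e. iff j's share is at least 0.1754.
The shares above 0.1754 belong to Eli, Hana and Taro, contributing 18 each; the remaining 3 contribute 0. Total contributed: 54.
The shared-resources pool pays out 5.7 × 54 = 307.80 in total (split across the unequal shares, but the aggregate is all that matters for the group sum).
The 3 free-riders keep 18 each, adding 54. Group total = 54 + 307.80 = 361.80.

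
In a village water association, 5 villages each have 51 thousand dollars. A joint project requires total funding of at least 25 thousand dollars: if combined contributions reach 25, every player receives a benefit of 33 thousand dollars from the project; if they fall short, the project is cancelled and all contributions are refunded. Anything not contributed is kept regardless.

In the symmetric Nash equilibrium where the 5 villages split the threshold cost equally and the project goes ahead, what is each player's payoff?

79 thousand dollars

Equal share of the threshold: 25/5 = 5.
At this profile no one gains by cutting their contribution: any cut drops the total below 25, the project is cancelled, contributions are refunded, and the deviator ends with 51, which is less than 51 − 5 + 33 = 79. Contributing more than 5 just wastes the excess. So contributing exactly 5 is a best response.
Each player's payoff: 51 − 5 + 33 = 79.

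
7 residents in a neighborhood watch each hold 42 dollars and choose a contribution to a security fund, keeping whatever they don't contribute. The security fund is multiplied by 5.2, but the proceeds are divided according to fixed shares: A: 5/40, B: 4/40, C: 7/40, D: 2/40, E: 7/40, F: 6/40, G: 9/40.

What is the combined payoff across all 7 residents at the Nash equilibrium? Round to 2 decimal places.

Each unit j contributes comes back to j as 5.2 × (j's share), so j prefers to contribute only if that share exceeds 1/5.2 = 0.1923; otherwise keeping the unit dominates.
G alone (share 9/40) is above the threshold, contributing 42; the remaining 6 contribute 0. Total contributed: 42.
The security fund pays out 5.2 × 42 = 218.40 in total (split across the unequal shares, but the aggregate is all that matters for the group sum).
The 6 free-riders keep 42 each, adding 252. Group total = 252 + 218.40 = 470.40.

470.40 dollars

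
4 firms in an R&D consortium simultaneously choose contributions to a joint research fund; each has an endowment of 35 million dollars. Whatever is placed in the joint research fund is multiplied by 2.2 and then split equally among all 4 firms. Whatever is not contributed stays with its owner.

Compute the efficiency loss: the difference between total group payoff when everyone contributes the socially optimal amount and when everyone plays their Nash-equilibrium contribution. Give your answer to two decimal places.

Each contributed unit returns 2.2/4 = 0.5500 to its contributor — below 1 — so contributing 0 is dominant for every player. At the Nash equilibrium everyone keeps their 35, and the group total is 4 × 35 = 140.
Each contributed unit returns 2.200 to the group as a whole (0.5500 to each of 4 players), which exceeds 1, so the social optimum is full contribution: group total = 2.200 × 140 = 308.00.
Efficiency loss = 308.00 − 140 = 168.00.

168.00 million dollars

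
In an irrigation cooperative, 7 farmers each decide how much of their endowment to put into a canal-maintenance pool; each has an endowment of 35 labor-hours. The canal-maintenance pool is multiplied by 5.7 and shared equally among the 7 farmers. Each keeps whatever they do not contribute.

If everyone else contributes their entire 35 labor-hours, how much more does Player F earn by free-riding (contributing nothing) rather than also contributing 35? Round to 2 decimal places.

6.50 labor-hours

Switching from a contribution of 35 to 0 lets Player F keep an extra 35 labor-hours, but lowers the canal-maintenance pool by 35, which costs Player F their own share of that drop: 5.7/7 × 35 = 28.50.
Net gain = 35 − 28.50 = 6.50. The private return per contributed unit (0.8143) is below 1, so free-riding is indeed the best response regardless of what the others do.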